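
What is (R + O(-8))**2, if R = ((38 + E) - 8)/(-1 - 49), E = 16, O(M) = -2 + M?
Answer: 74529/625 ≈ 119.25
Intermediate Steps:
R = -23/25 (R = ((38 + 16) - 8)/(-1 - 49) = (54 - 8)/(-50) = 46*(-1/50) = -23/25 ≈ -0.92000)
(R + O(-8))**2 = (-23/25 + (-2 - 8))**2 = (-23/25 - 10)**2 = (-273/25)**2 = 74529/625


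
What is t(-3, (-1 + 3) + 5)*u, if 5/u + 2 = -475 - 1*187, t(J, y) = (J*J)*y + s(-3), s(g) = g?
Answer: -75/166 ≈ -0.45181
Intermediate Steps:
t(J, y) = -3 + y*J**2 (t(J, y) = (J*J)*y - 3 = J**2*y - 3 = y*J**2 - 3 = -3 + y*J**2)
u = -5/664 (u = 5/(-2 + (-475 - 1*187)) = 5/(-2 + (-475 - 187)) = 5/(-2 - 662) = 5/(-664) = 5*(-1/664) = -5/664 ≈ -0.0075301)
t(-3, (-1 + 3) + 5)*u = (-3 + ((-1 + 3) + 5)*(-3)**2)*(-5/664) = (-3 + (2 + 5)*9)*(-5/664) = (-3 + 7*9)*(-5/664) = (-3 + 63)*(-5/664) = 60*(-5/664) = -75/166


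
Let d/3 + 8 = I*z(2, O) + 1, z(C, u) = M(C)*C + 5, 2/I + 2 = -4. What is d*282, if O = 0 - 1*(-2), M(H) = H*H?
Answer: -9588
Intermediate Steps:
I = -⅓ (I = 2/(-2 - 4) = 2/(-6) = 2*(-⅙) = -⅓ ≈ -0.33333)
M(H) = H²
O = 2 (O = 0 + 2 = 2)
z(C, u) = 5 + C³ (z(C, u) = C²*C + 5 = C³ + 5 = 5 + C³)
d = -34 (d = -24 + 3*(-(5 + 2³)/3 + 1) = -24 + 3*(-(5 + 8)/3 + 1) = -24 + 3*(-⅓*13 + 1) = -24 + 3*(-13/3 + 1) = -24 + 3*(-10/3) = -24 - 10 = -34)
d*282 = -34*282 = -9588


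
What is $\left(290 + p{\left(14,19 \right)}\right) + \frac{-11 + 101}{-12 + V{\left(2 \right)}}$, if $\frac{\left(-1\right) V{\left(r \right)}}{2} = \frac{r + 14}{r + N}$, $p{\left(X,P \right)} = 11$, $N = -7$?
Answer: $\frac{3989}{14} \approx 284.93$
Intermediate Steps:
$V{\left(r \right)} = - \frac{2 \left(14 + r\right)}{-7 + r}$ ($V{\left(r \right)} = - 2 \frac{r + 14}{r - 7} = - 2 \frac{14 + r}{-7 + r} = - \frac{2 \left(14 + r\right)}{-7 + r}$)
$\left(290 + p{\left(14,19 \right)}\right) + \frac{-11 + 101}{-12 + V{\left(2 \right)}} = \left(290 + 11\right) + \frac{-11 + 101}{-12 + \frac{2 \left(-14 - 2\right)}{-7 + 2}} = 301 + \frac{90}{-12 + \frac{2 \left(-14 - 2\right)}{-5}} = 301 + \frac{90}{-12 + 2 \left(- \frac{1}{5}\right) \left(-16\right)} = 301 + \frac{90}{-12 + \frac{32}{5}} = 301 + \frac{90}{- \frac{28}{5}} = 301 + 90 \left(- \frac{5}{28}\right) = 301 - \frac{225}{14} = \frac{3989}{14}$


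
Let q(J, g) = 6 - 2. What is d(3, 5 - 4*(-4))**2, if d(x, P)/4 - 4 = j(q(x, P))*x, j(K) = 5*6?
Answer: 141376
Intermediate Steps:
q(J, g) = 4
j(K) = 30
d(x, P) = 16 + 120*x (d(x, P) = 16 + 4*(30*x) = 16 + 120*x)
d(3, 5 - 4*(-4))**2 = (16 + 120*3)**2 = (16 + 360)**2 = 376**2 = 141376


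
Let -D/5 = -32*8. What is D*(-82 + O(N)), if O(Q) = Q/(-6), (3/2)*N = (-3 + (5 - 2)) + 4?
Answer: -949760/9 ≈ -1.0553e+5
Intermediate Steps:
N = 8/3 (N = 2*((-3 + (5 - 2)) + 4)/3 = 2*((-3 + 3) + 4)/3 = 2*(0 + 4)/3 = (⅔)*4 = 8/3 ≈ 2.6667)
O(Q) = -Q/6 (O(Q) = Q*(-⅙) = -Q/6)
D = 1280 (D = -(-160)*8 = -5*(-256) = 1280)
D*(-82 + O(N)) = 1280*(-82 - ⅙*8/3) = 1280*(-82 - 4/9) = 1280*(-742/9) = -949760/9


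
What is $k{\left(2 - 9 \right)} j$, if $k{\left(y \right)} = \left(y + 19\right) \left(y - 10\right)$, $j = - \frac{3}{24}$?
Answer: $\frac{51}{2} \approx 25.5$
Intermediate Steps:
$j = - \frac{1}{8}$ ($j = \left(-3\right) \frac{1}{24} = - \frac{1}{8} \approx -0.125$)
$k{\left(y \right)} = \left(-10 + y\right) \left(19 + y\right)$ ($k{\left(y \right)} = \left(19 + y\right) \left(-10 + y\right) = \left(-10 + y\right) \left(19 + y\right)$)
$k{\left(2 - 9 \right)} j = \left(-190 + \left(2 - 9\right)^{2} + 9 \left(2 - 9\right)\right) \left(- \frac{1}{8}\right) = \left(-190 + \left(-7\right)^{2} + 9 \left(-7\right)\right) \left(- \frac{1}{8}\right) = \left(-190 + 49 - 63\right) \left(- \frac{1}{8}\right) = \left(-204\right) \left(- \frac{1}{8}\right) = \frac{51}{2}$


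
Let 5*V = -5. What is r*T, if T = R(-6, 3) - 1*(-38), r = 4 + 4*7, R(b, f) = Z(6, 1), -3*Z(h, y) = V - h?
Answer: 3872/3 ≈ 1290.7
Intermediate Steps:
V = -1 (V = (⅕)*(-5) = -1)
Z(h, y) = ⅓ + h/3 (Z(h, y) = -(-1 - h)/3 = ⅓ + h/3)
R(b, f) = 7/3 (R(b, f) = ⅓ + (⅓)*6 = ⅓ + 2 = 7/3)
r = 32 (r = 4 + 28 = 32)
T = 121/3 (T = 7/3 - 1*(-38) = 7/3 + 38 = 121/3 ≈ 40.333)
r*T = 32*(121/3) = 3872/3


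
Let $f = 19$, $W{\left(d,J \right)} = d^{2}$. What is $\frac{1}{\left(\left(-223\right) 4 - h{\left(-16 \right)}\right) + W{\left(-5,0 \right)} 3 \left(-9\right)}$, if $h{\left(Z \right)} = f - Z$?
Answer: $- \frac{1}{1602} \approx -0.00062422$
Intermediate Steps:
$h{\left(Z \right)} = 19 - Z$
$\frac{1}{\left(\left(-223\right) 4 - h{\left(-16 \right)}\right) + W{\left(-5,0 \right)} 3 \left(-9\right)} = \frac{1}{\left(\left(-223\right) 4 - \left(19 - -16\right)\right) + \left(-5\right)^{2} \cdot 3 \left(-9\right)} = \frac{1}{\left(-892 - \left(19 + 16\right)\right) + 25 \cdot 3 \left(-9\right)} = \frac{1}{\left(-892 - 35\right) + 75 \left(-9\right)} = \frac{1}{\left(-892 - 35\right) - 675} = \frac{1}{-927 - 675} = \frac{1}{-1602} = - \frac{1}{1602}$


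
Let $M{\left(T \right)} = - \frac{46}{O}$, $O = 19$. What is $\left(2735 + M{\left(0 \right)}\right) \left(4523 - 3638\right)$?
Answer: $\frac{45948315}{19} \approx 2.4183 \cdot 10^{6}$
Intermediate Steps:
$M{\left(T \right)} = - \frac{46}{19}$
$\left(2735 + M{\left(0 \right)}\right) \left(4523 - 3638\right) = \left(2735 - \frac{46}{19}\right) \left(4523 - 3638\right) = \frac{51919}{19} \cdot 885 = \frac{45948315}{19}$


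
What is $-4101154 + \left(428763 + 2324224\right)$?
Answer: $-1348167$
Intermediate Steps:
$-4101154 + \left(428763 + 2324224\right) = -4101154 + 2752987 = -1348167$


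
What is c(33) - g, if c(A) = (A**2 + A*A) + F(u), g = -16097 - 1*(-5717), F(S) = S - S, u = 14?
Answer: 12558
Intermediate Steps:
F(S) = 0
g = -10380 (g = -16097 + 5717 = -10380)
c(A) = 2*A**2 (c(A) = (A**2 + A*A) + 0 = (A**2 + A**2) + 0 = 2*A**2 + 0 = 2*A**2)
c(33) - g = 2*33**2 - 1*(-10380) = 2*1089 + 10380 = 2178 + 10380 = 12558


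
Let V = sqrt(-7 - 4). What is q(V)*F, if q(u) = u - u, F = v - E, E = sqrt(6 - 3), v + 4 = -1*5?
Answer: 0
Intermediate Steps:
v = -9 (v = -4 - 1*5 = -4 - 5 = -9)
V = I*sqrt(11) (V = sqrt(-11) = I*sqrt(11) ≈ 3.3166*I)
E = sqrt(3) ≈ 1.7320
F = -9 - sqrt(3) ≈ -10.732
q(u) = 0
q(V)*F = 0*(-9 - sqrt(3)) = 0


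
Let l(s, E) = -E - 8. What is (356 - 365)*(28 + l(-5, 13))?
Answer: -63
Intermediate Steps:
l(s, E) = -8 - E
(356 - 365)*(28 + l(-5, 13)) = (356 - 365)*(28 + (-8 - 1*13)) = -9*(28 + (-8 - 13)) = -9*(28 - 21) = -9*7 = -63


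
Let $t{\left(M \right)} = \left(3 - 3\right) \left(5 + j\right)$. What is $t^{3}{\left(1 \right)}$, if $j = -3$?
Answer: $0$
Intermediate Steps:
$t{\left(M \right)} = 0$ ($t{\left(M \right)} = \left(3 - 3\right) \left(5 - 3\right) = 0 \cdot 2 = 0$)
$t^{3}{\left(1 \right)} = 0^{3} = 0$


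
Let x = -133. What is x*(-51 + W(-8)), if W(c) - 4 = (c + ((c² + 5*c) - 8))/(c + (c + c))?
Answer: 18886/3 ≈ 6295.3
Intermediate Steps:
W(c) = 4 + (-8 + c² + 6*c)/(3*c) (W(c) = 4 + (c + ((c² + 5*c) - 8))/(c + (c + c)) = 4 + (c + (-8 + c² + 5*c))/(c + 2*c) = 4 + (-8 + c² + 6*c)/((3*c)) = 4 + (-8 + c² + 6*c)*(1/(3*c)) = 4 + (-8 + c² + 6*c)/(3*c))
x*(-51 + W(-8)) = -133*(-51 + (⅓)*(-8 - 8*(18 - 8))/(-8)) = -133*(-51 + (⅓)*(-⅛)*(-8 - 8*10)) = -133*(-51 + (⅓)*(-⅛)*(-8 - 80)) = -133*(-51 + (⅓)*(-⅛)*(-88)) = -133*(-51 + 11/3) = -133*(-142/3) = 18886/3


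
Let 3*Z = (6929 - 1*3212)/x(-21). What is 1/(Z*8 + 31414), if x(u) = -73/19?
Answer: 73/2104894 ≈ 3.4681e-5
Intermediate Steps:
x(u) = -73/19 (x(u) = -73*1/19 = -73/19)
Z = -23541/73 (Z = ((6929 - 1*3212)/(-73/19))/3 = ((6929 - 3212)*(-19/73))/3 = (3717*(-19/73))/3 = (⅓)*(-70623/73) = -23541/73 ≈ -322.48)
1/(Z*8 + 31414) = 1/(-23541/73*8 + 31414) = 1/(-188328/73 + 31414) = 1/(2104894/73) = 73/2104894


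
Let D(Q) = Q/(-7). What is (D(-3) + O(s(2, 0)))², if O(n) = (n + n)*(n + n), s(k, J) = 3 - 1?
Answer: 13225/49 ≈ 269.90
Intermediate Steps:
s(k, J) = 2
O(n) = 4*n² (O(n) = (2*n)*(2*n) = 4*n²)
D(Q) = -Q/7 (D(Q) = Q*(-⅐) = -Q/7)
(D(-3) + O(s(2, 0)))² = (-⅐*(-3) + 4*2²)² = (3/7 + 4*4)² = (3/7 + 16)² = (115/7)² = 13225/49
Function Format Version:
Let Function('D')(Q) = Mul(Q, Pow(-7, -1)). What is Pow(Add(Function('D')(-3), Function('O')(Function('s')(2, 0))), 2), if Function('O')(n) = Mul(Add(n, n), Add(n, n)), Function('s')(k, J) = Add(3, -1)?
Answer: Rational(13225, 49) ≈ 269.90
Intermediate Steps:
Function('s')(k, J) = 2
Function('O')(n) = Mul(4, Pow(n, 2)) (Function('O')(n) = Mul(Mul(2, n), Mul(2, n)) = Mul(4, Pow(n, 2)))
Function('D')(Q) = Mul(Rational(-1, 7), Q) (Function('D')(Q) = Mul(Q, Rational(-1, 7)) = Mul(Rational(-1, 7), Q))
Pow(Add(Function('D')(-3), Function('O')(Function('s')(2, 0))), 2) = Pow(Add(Mul(Rational(-1, 7), -3), Mul(4, Pow(2, 2))), 2) = Pow(Add(Rational(3, 7), Mul(4, 4)), 2) = Pow(Add(Rational(3, 7), 16), 2) = Pow(Rational(115, 7), 2) = Rational(13225, 49)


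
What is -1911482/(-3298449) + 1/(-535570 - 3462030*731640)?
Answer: 266224301040930931/459396049528416000 ≈ 0.57951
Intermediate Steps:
-1911482/(-3298449) + 1/(-535570 - 3462030*731640) = -1911482*(-1/3298449) + (1/731640)/(-3997600) = 1911482/3298449 - 1/3997600*1/731640 = 1911482/3298449 - 1/2924804064000 = 266224301040930931/459396049528416000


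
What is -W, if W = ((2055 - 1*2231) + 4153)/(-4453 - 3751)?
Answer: 3977/8204 ≈ 0.48476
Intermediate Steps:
W = -3977/8204 (W = ((2055 - 2231) + 4153)/(-8204) = (-176 + 4153)*(-1/8204) = 3977*(-1/8204) = -3977/8204 ≈ -0.48476)
-W = -1*(-3977/8204) = 3977/8204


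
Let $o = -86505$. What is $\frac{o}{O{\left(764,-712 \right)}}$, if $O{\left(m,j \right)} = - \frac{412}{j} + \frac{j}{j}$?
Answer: $- \frac{15397890}{281} \approx -54797.0$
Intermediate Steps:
$O{\left(m,j \right)} = 1 - \frac{412}{j}$ ($O{\left(m,j \right)} = - \frac{412}{j} + 1 = 1 - \frac{412}{j}$)
$\frac{o}{O{\left(764,-712 \right)}} = - \frac{86505}{\frac{1}{-712} \left(-412 - 712\right)} = - \frac{86505}{\left(- \frac{1}{712}\right) \left(-1124\right)} = - \frac{86505}{\frac{281}{178}} = \left(-86505\right) \frac{178}{281} = - \frac{15397890}{281}$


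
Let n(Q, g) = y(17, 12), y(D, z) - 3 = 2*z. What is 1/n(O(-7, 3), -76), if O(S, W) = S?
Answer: 1/27 ≈ 0.037037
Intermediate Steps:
y(D, z) = 3 + 2*z
n(Q, g) = 27 (n(Q, g) = 3 + 2*12 = 3 + 24 = 27)
1/n(O(-7, 3), -76) = 1/27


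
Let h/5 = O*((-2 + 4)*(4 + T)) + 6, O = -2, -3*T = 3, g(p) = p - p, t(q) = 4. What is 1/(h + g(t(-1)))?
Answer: -1/30 ≈ -0.033333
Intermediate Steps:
g(p) = 0
T = -1 (T = -⅓*3 = -1)
h = -30 (h = 5*(-2*(-2 + 4)*(4 - 1) + 6) = 5*(-4*3 + 6) = 5*(-2*6 + 6) = 5*(-12 + 6) = 5*(-6) = -30)
1/(h + g(t(-1))) = 1/(-30 + 0) = 1/(-30) = -1/30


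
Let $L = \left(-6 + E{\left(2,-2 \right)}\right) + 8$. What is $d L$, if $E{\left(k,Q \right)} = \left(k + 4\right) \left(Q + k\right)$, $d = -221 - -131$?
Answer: $-180$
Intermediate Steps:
$d = -90$ ($d = -221 + 131 = -90$)
$E{\left(k,Q \right)} = \left(4 + k\right) \left(Q + k\right)$
$L = 2$ ($L = \left(-6 + \left(2^{2} + 4 \left(-2\right) + 4 \cdot 2 - 4\right)\right) + 8 = \left(-6 + \left(4 - 8 + 8 - 4\right)\right) + 8 = \left(-6 + 0\right) + 8 = -6 + 8 = 2$)
$d L = \left(-90\right) 2 = -180$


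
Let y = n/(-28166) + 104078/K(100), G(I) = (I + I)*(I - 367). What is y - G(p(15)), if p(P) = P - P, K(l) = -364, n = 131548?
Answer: -57295085/197162 ≈ -290.60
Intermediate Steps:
p(P) = 0
G(I) = 2*I*(-367 + I) (G(I) = (2*I)*(-367 + I) = 2*I*(-367 + I))
y = -57295085/197162 (y = 131548/(-28166) + 104078/(-364) = 131548*(-1/28166) + 104078*(-1/364) = -65774/14083 - 4003/14 = -57295085/197162 ≈ -290.60)
y - G(p(15)) = -57295085/197162 - 2*0*(-367 + 0) = -57295085/197162 - 2*0*(-367) = -57295085/197162 - 1*0 = -57295085/197162 + 0 = -57295085/197162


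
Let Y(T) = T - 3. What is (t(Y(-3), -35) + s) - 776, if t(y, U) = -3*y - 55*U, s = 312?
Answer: 1479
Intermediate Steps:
Y(T) = -3 + T
t(y, U) = -55*U - 3*y
(t(Y(-3), -35) + s) - 776 = ((-55*(-35) - 3*(-3 - 3)) + 312) - 776 = ((1925 - 3*(-6)) + 312) - 776 = ((1925 + 18) + 312) - 776 = (1943 + 312) - 776 = 2255 - 776 = 1479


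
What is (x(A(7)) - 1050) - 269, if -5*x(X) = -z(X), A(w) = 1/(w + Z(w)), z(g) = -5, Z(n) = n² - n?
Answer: -1320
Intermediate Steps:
A(w) = 1/(w + w*(-1 + w))
x(X) = -1 (x(X) = -(-1)*(-5)/5 = -⅕*5 = -1)
(x(A(7)) - 1050) - 269 = (-1 - 1050) - 269 = -1051 - 269 = -1320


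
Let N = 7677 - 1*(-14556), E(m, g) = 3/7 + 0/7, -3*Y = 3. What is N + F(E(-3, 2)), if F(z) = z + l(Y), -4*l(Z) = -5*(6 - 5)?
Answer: 622571/28 ≈ 22235.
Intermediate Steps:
Y = -1 (Y = -⅓*3 = -1)
E(m, g) = 3/7 (E(m, g) = 3*(⅐) + 0*(⅐) = 3/7 + 0 = 3/7)
l(Z) = 5/4 (l(Z) = -(-5)*(6 - 5)/4 = -(-5)/4 = -¼*(-5) = 5/4)
N = 22233 (N = 7677 + 14556 = 22233)
F(z) = 5/4 + z (F(z) = z + 5/4 = 5/4 + z)
N + F(E(-3, 2)) = 22233 + (5/4 + 3/7) = 22233 + 47/28 = 622571/28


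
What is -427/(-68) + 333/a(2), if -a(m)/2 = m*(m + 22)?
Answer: 1529/544 ≈ 2.8107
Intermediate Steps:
a(m) = -2*m*(22 + m) (a(m) = -2*m*(m + 22) = -2*m*(22 + m))
-427/(-68) + 333/a(2) = -427/(-68) + 333/((-2*2*(22 + 2))) = -427*(-1/68) + 333/((-2*2*24)) = 427/68 + 333/(-96) = 427/68 + 333*(-1/96) = 427/68 - 111/32 = 1529/544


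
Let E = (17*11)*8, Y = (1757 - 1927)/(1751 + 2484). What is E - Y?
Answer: 1267146/847 ≈ 1496.0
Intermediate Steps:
Y = -34/847 (Y = -170/4235 = -170*1/4235 = -34/847 ≈ -0.040142)
E = 1496 (E = 187*8 = 1496)
E - Y = 1496 - 1*(-34/847) = 1496 + 34/847 = 1267146/847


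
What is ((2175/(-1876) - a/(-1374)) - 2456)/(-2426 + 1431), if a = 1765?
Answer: 3165160927/1282367940 ≈ 2.4682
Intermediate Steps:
((2175/(-1876) - a/(-1374)) - 2456)/(-2426 + 1431) = ((2175/(-1876) - 1*1765/(-1374)) - 2456)/(-2426 + 1431) = ((2175*(-1/1876) - 1765*(-1/1374)) - 2456)/(-995) = ((-2175/1876 + 1765/1374) - 2456)*(-1/995) = (161345/1288812 - 2456)*(-1/995) = -3165160927/1288812*(-1/995) = 3165160927/1282367940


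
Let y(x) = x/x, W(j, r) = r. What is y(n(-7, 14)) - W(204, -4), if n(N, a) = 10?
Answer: 5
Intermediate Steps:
y(x) = 1
y(n(-7, 14)) - W(204, -4) = 1 - 1*(-4) = 1 + 4 = 5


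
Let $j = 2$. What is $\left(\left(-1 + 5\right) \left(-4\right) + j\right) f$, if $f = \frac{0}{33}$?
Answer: $0$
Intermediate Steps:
$f = 0$ ($f = 0 \cdot \frac{1}{33} = 0$)
$\left(\left(-1 + 5\right) \left(-4\right) + j\right) f = \left(\left(-1 + 5\right) \left(-4\right) + 2\right) 0 = \left(4 \left(-4\right) + 2\right) 0 = \left(-16 + 2\right) 0 = \left(-14\right) 0 = 0$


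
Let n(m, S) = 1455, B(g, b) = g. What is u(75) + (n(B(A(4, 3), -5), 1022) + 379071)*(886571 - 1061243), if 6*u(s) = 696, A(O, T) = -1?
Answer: -66467237356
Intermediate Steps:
u(s) = 116 (u(s) = (1/6)*696 = 116)
u(75) + (n(B(A(4, 3), -5), 1022) + 379071)*(886571 - 1061243) = 116 + (1455 + 379071)*(886571 - 1061243) = 116 + 380526*(-174672) = 116 - 66467237472 = -66467237356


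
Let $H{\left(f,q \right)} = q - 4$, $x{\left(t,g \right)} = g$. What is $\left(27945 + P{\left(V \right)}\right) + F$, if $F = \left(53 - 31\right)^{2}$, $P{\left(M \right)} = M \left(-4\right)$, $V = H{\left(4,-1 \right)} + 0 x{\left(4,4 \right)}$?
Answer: $28449$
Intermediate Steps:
$H{\left(f,q \right)} = -4 + q$
$V = -5$ ($V = \left(-4 - 1\right) + 0 \cdot 4 = -5 + 0 = -5$)
$P{\left(M \right)} = - 4 M$
$F = 484$ ($F = 22^{2} = 484$)
$\left(27945 + P{\left(V \right)}\right) + F = \left(27945 - -20\right) + 484 = \left(27945 + 20\right) + 484 = 27965 + 484 = 28449$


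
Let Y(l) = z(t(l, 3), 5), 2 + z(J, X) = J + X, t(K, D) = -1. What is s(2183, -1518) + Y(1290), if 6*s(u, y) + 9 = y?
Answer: -505/2 ≈ -252.50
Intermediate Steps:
z(J, X) = -2 + J + X (z(J, X) = -2 + (J + X) = -2 + J + X)
s(u, y) = -3/2 + y/6
Y(l) = 2 (Y(l) = -2 - 1 + 5 = 2)
s(2183, -1518) + Y(1290) = (-3/2 + (1/6)*(-1518)) + 2 = (-3/2 - 253) + 2 = -509/2 + 2 = -505/2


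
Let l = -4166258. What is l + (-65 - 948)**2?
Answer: -3140089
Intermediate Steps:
l + (-65 - 948)**2 = -4166258 + (-65 - 948)**2 = -4166258 + (-1013)**2 = -4166258 + 1026169 = -3140089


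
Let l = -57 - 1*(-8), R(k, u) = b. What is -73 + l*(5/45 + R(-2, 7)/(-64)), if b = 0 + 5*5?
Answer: -34159/576 ≈ -59.304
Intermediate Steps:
b = 25 (b = 0 + 25 = 25)
R(k, u) = 25
l = -49 (l = -57 + 8 = -49)
-73 + l*(5/45 + R(-2, 7)/(-64)) = -73 - 49*(5/45 + 25/(-64)) = -73 - 49*(5*(1/45) + 25*(-1/64)) = -73 - 49*(⅑ - 25/64) = -73 - 49*(-161/576) = -73 + 7889/576 = -34159/576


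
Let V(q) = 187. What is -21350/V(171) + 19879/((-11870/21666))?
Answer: -40397013959/1109845 ≈ -36399.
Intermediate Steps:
-21350/V(171) + 19879/((-11870/21666)) = -21350/187 + 19879/((-11870/21666)) = -21350*1/187 + 19879/((-11870*1/21666)) = -21350/187 + 19879/(-5935/10833) = -21350/187 + 19879*(-10833/5935) = -21350/187 - 215349207/5935 = -40397013959/1109845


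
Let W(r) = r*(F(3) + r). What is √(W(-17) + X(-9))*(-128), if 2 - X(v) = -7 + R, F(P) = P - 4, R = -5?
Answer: -1024*√5 ≈ -2289.7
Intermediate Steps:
F(P) = -4 + P
W(r) = r*(-1 + r) (W(r) = r*((-4 + 3) + r) = r*(-1 + r))
X(v) = 14 (X(v) = 2 - (-7 - 5) = 2 - 1*(-12) = 2 + 12 = 14)
√(W(-17) + X(-9))*(-128) = √(-17*(-1 - 17) + 14)*(-128) = √(-17*(-18) + 14)*(-128) = √(306 + 14)*(-128) = √320*(-128) = (8*√5)*(-128) = -1024*√5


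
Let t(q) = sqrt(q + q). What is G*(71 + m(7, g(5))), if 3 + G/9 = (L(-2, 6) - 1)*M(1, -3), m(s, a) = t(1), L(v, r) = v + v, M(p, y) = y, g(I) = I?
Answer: 7668 + 108*sqrt(2) ≈ 7820.7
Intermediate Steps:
L(v, r) = 2*v
t(q) = sqrt(2)*sqrt(q) (t(q) = sqrt(2*q) = sqrt(2)*sqrt(q))
m(s, a) = sqrt(2) (m(s, a) = sqrt(2)*sqrt(1) = sqrt(2)*1 = sqrt(2))
G = 108 (G = -27 + 9*((2*(-2) - 1)*(-3)) = -27 + 9*((-4 - 1)*(-3)) = -27 + 9*(-5*(-3)) = -27 + 9*15 = -27 + 135 = 108)
G*(71 + m(7, g(5))) = 108*(71 + sqrt(2)) = 7668 + 108*sqrt(2)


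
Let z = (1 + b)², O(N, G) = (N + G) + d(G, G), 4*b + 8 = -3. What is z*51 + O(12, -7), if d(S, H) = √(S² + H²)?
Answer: 2579/16 + 7*√2 ≈ 171.09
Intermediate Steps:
b = -11/4 (b = -2 + (¼)*(-3) = -2 - ¾ = -11/4 ≈ -2.7500)
d(S, H) = √(H² + S²)
O(N, G) = G + N + √2*√(G²) (O(N, G) = (N + G) + √(G² + G²) = (G + N) + √(2*G²) = (G + N) + √2*√(G²) = G + N + √2*√(G²))
z = 49/16 (z = (1 - 11/4)² = (-7/4)² = 49/16 ≈ 3.0625)
z*51 + O(12, -7) = (49/16)*51 + (-7 + 12 + √2*√((-7)²)) = 2499/16 + (-7 + 12 + √2*√49) = 2499/16 + (-7 + 12 + √2*7) = 2499/16 + (-7 + 12 + 7*√2) = 2499/16 + (5 + 7*√2) = 2579/16 + 7*√2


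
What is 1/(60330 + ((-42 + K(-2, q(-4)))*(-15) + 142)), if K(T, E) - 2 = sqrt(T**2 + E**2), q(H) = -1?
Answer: 61072/3729788059 + 15*sqrt(5)/3729788059 ≈ 1.6383e-5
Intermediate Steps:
K(T, E) = 2 + sqrt(E**2 + T**2) (K(T, E) = 2 + sqrt(T**2 + E**2) = 2 + sqrt(E**2 + T**2))
1/(60330 + ((-42 + K(-2, q(-4)))*(-15) + 142)) = 1/(60330 + ((-42 + (2 + sqrt((-1)**2 + (-2)**2)))*(-15) + 142)) = 1/(60330 + ((-42 + (2 + sqrt(1 + 4)))*(-15) + 142)) = 1/(60330 + ((-42 + (2 + sqrt(5)))*(-15) + 142)) = 1/(60330 + ((-40 + sqrt(5))*(-15) + 142)) = 1/(60330 + ((600 - 15*sqrt(5)) + 142)) = 1/(60330 + (742 - 15*sqrt(5))) = 1/(61072 - 15*sqrt(5))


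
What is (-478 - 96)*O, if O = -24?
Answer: 13776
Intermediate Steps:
(-478 - 96)*O = (-478 - 96)*(-24) = -574*(-24) = 13776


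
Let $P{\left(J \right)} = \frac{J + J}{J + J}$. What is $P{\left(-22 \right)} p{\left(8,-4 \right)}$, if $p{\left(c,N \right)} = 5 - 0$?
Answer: $5$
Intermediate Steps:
$P{\left(J \right)} = 1$ ($P{\left(J \right)} = \frac{2 J}{2 J} = 2 J \frac{1}{2 J} = 1$)
$p{\left(c,N \right)} = 5$ ($p{\left(c,N \right)} = 5 + 0 = 5$)
$P{\left(-22 \right)} p{\left(8,-4 \right)} = 1 \cdot 5 = 5$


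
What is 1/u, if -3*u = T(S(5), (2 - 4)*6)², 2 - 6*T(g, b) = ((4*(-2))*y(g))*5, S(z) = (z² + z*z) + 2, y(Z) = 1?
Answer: -3/49 ≈ -0.061224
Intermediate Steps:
S(z) = 2 + 2*z² (S(z) = (z² + z²) + 2 = 2*z² + 2 = 2 + 2*z²)
T(g, b) = 7 (T(g, b) = ⅓ - (4*(-2))*1*5/6 = ⅓ - (-8*1)*5/6 = ⅓ - (-4)*5/3 = ⅓ - ⅙*(-40) = ⅓ + 20/3 = 7)
u = -49/3 (u = -⅓*7² = -⅓*49 = -49/3 ≈ -16.333)
1/u = 1/(-49/3) = -3/49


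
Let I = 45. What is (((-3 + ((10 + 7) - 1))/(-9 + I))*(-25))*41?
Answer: -13325/36 ≈ -370.14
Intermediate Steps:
(((-3 + ((10 + 7) - 1))/(-9 + I))*(-25))*41 = (((-3 + ((10 + 7) - 1))/(-9 + 45))*(-25))*41 = (((-3 + (17 - 1))/36)*(-25))*41 = (((-3 + 16)*(1/36))*(-25))*41 = ((13*(1/36))*(-25))*41 = ((13/36)*(-25))*41 = -325/36*41 = -13325/36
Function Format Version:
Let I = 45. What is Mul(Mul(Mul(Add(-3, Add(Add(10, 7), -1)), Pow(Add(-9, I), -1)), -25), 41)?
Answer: Rational(-13325, 36) ≈ -370.14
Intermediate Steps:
Mul(Mul(Mul(Add(-3, Add(Add(10, 7), -1)), Pow(Add(-9, I), -1)), -25), 41) = Mul(Mul(Mul(Add(-3, Add(Add(10, 7), -1)), Pow(Add(-9, 45), -1)), -25), 41) = Mul(Mul(Mul(Add(-3, Add(17, -1)), Pow(36, -1)), -25), 41) = Mul(Mul(Mul(Add(-3, 16), Rational(1, 36)), -25), 41) = Mul(Mul(Mul(13, Rational(1, 36)), -25), 41) = Mul(Mul(Rational(13, 36), -25), 41) = Mul(Rational(-325, 36), 41) = Rational(-13325, 36)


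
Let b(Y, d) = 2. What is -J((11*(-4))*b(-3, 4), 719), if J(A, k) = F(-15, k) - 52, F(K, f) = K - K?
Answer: 52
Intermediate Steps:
F(K, f) = 0
J(A, k) = -52 (J(A, k) = 0 - 52 = -52)
-J((11*(-4))*b(-3, 4), 719) = -1*(-52) = 52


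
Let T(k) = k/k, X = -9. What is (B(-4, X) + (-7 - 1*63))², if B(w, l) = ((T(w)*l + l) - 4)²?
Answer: 171396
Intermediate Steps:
T(k) = 1
B(w, l) = (-4 + 2*l)² (B(w, l) = ((1*l + l) - 4)² = ((l + l) - 4)² = (2*l - 4)² = (-4 + 2*l)²)
(B(-4, X) + (-7 - 1*63))² = (4*(-2 - 9)² + (-7 - 1*63))² = (4*(-11)² + (-7 - 63))² = (4*121 - 70)² = (484 - 70)² = 414² = 171396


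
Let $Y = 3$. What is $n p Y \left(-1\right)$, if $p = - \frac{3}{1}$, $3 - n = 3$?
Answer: $0$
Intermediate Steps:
$n = 0$ ($n = 3 - 3 = 0$)
$p = -3$ ($p = \left(-3\right) 1 = -3$)
$n p Y \left(-1\right) = 0 \left(-3\right) 3 \left(-1\right) = 0 \cdot 3 \left(-1\right) = 0 \left(-1\right) = 0$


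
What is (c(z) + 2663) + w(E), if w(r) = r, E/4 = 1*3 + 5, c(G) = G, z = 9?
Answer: 2704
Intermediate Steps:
E = 32 (E = 4*(1*3 + 5) = 4*(3 + 5) = 4*8 = 32)
(c(z) + 2663) + w(E) = (9 + 2663) + 32 = 2672 + 32 = 2704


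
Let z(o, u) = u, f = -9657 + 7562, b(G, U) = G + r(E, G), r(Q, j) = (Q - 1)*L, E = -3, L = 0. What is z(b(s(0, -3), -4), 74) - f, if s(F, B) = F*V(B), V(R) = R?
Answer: 2169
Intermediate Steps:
r(Q, j) = 0 (r(Q, j) = (Q - 1)*0 = (-1 + Q)*0 = 0)
s(F, B) = B*F (s(F, B) = F*B = B*F)
b(G, U) = G (b(G, U) = G + 0 = G)
f = -2095
z(b(s(0, -3), -4), 74) - f = 74 - 1*(-2095) = 74 + 2095 = 2169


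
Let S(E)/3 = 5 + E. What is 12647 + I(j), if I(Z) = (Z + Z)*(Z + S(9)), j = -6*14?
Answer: 19703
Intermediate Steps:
j = -84
S(E) = 15 + 3*E (S(E) = 3*(5 + E) = 15 + 3*E)
I(Z) = 2*Z*(42 + Z) (I(Z) = (Z + Z)*(Z + (15 + 3*9)) = (2*Z)*(Z + (15 + 27)) = (2*Z)*(Z + 42) = (2*Z)*(42 + Z) = 2*Z*(42 + Z))
12647 + I(j) = 12647 + 2*(-84)*(42 - 84) = 12647 + 2*(-84)*(-42) = 12647 + 7056 = 19703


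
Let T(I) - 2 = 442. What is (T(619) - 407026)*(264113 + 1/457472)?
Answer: -24562493246391067/228736 ≈ -1.0738e+11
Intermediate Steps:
T(I) = 444 (T(I) = 2 + 442 = 444)
(T(619) - 407026)*(264113 + 1/457472) = (444 - 407026)*(264113 + 1/457472) = -406582*(264113 + 1/457472) = -406582*120824302337/457472 = -24562493246391067/228736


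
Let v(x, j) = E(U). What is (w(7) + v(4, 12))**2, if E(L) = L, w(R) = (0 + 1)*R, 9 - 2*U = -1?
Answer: 144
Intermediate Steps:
U = 5 (U = 9/2 - 1/2*(-1) = 9/2 + 1/2 = 5)
w(R) = R (w(R) = 1*R = R)
v(x, j) = 5
(w(7) + v(4, 12))**2 = (7 + 5)**2 = 12**2 = 144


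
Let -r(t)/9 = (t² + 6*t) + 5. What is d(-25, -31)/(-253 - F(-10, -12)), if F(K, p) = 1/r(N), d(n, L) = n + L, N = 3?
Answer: 2304/10409 ≈ 0.22135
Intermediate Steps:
r(t) = -45 - 54*t - 9*t² (r(t) = -9*((t² + 6*t) + 5) = -9*(5 + t² + 6*t) = -45 - 54*t - 9*t²)
d(n, L) = L + n
F(K, p) = -1/288 (F(K, p) = 1/(-45 - 54*3 - 9*3²) = 1/(-45 - 162 - 9*9) = 1/(-45 - 162 - 81) = 1/(-288) = -1/288)
d(-25, -31)/(-253 - F(-10, -12)) = (-31 - 25)/(-253 - 1*(-1/288)) = -56/(-253 + 1/288) = -56/(-72863/288) = -56*(-288/72863) = 2304/10409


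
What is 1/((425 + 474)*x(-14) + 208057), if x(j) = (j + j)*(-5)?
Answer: 1/333917 ≈ 2.9948e-6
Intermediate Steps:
x(j) = -10*j (x(j) = (2*j)*(-5) = -10*j)
1/((425 + 474)*x(-14) + 208057) = 1/((425 + 474)*(-10*(-14)) + 208057) = 1/(899*140 + 208057) = 1/(125860 + 208057) = 1/333917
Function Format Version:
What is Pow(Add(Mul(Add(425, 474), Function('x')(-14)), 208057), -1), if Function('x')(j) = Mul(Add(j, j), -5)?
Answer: Rational(1, 333917) ≈ 2.9948e-6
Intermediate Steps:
Function('x')(j) = Mul(-10, j) (Function('x')(j) = Mul(Mul(2, j), -5) = Mul(-10, j))
Pow(Add(Mul(Add(425, 474), Function('x')(-14)), 208057), -1) = Pow(Add(Mul(Add(425, 474), Mul(-10, -14)), 208057), -1) = Pow(Add(Mul(899, 140), 208057), -1) = Pow(Add(125860, 208057), -1) = Pow(333917, -1) = Rational(1, 333917)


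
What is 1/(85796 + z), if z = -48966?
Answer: 1/36830 ≈ 2.7152e-5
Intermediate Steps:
1/(85796 + z) = 1/(85796 - 48966) = 1/36830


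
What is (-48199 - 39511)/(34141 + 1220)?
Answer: -87710/35361 ≈ -2.4804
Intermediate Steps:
(-48199 - 39511)/(34141 + 1220) = -87710/35361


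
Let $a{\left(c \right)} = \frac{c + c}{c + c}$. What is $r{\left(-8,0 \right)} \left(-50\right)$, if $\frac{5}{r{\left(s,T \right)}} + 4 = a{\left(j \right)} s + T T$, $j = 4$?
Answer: $\frac{125}{6} \approx 20.833$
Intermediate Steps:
$a{\left(c \right)} = 1$ ($a{\left(c \right)} = \frac{2 c}{2 c} = 2 c \frac{1}{2 c} = 1$)
$r{\left(s,T \right)} = \frac{5}{-4 + s + T^{2}}$ ($r{\left(s,T \right)} = \frac{5}{-4 + \left(1 s + T T\right)} = \frac{5}{-4 + \left(s + T^{2}\right)} = \frac{5}{-4 + s + T^{2}}$)
$r{\left(-8,0 \right)} \left(-50\right) = \frac{5}{-4 - 8 + 0^{2}} \left(-50\right) = \frac{5}{-4 - 8 + 0} \left(-50\right) = \frac{5}{-12} \left(-50\right) = 5 \left(- \frac{1}{12}\right) \left(-50\right) = \left(- \frac{5}{12}\right) \left(-50\right) = \frac{125}{6}$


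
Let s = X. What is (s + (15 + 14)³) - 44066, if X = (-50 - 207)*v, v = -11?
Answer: -16850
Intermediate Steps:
X = 2827 (X = (-50 - 207)*(-11) = -257*(-11) = 2827)
s = 2827
(s + (15 + 14)³) - 44066 = (2827 + (15 + 14)³) - 44066 = (2827 + 29³) - 44066 = (2827 + 24389) - 44066 = 27216 - 44066 = -16850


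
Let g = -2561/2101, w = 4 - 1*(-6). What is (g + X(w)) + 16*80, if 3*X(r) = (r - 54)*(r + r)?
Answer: 6211277/6303 ≈ 985.45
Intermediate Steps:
w = 10 (w = 4 + 6 = 10)
g = -2561/2101 (g = -2561*1/2101 = -2561/2101 ≈ -1.2189)
X(r) = 2*r*(-54 + r)/3 (X(r) = ((r - 54)*(r + r))/3 = ((-54 + r)*(2*r))/3 = (2*r*(-54 + r))/3 = 2*r*(-54 + r)/3)
(g + X(w)) + 16*80 = (-2561/2101 + (⅔)*10*(-54 + 10)) + 16*80 = (-2561/2101 + (⅔)*10*(-44)) + 1280 = (-2561/2101 - 880/3) + 1280 = -1856563/6303 + 1280 = 6211277/6303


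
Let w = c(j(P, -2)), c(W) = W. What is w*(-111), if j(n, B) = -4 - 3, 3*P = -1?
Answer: 777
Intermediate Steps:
P = -⅓ (P = (⅓)*(-1) = -⅓ ≈ -0.33333)
j(n, B) = -7
w = -7
w*(-111) = -7*(-111) = 777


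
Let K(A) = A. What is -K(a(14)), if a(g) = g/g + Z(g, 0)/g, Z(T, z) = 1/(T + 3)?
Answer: -239/238 ≈ -1.0042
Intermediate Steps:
Z(T, z) = 1/(3 + T)
a(g) = 1 + 1/(g*(3 + g)) (a(g) = g/g + 1/((3 + g)*g) = 1 + 1/(g*(3 + g)))
-K(a(14)) = -(1 + 14*(3 + 14))/(14*(3 + 14)) = -(1 + 14*17)/(14*17) = -(1 + 238)/(14*17) = -239/(14*17) = -1*239/238 = -239/238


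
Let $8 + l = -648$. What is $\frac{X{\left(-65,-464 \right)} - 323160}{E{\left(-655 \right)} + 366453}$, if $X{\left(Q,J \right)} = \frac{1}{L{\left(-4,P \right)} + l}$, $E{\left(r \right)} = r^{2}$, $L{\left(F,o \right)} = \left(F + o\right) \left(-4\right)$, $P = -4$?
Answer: $- \frac{201651841}{496378272} \approx -0.40625$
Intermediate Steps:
$L{\left(F,o \right)} = - 4 F - 4 o$
$l = -656$ ($l = -8 - 648 = -656$)
$X{\left(Q,J \right)} = - \frac{1}{624}$ ($X{\left(Q,J \right)} = \frac{1}{\left(\left(-4\right) \left(-4\right) - -16\right) - 656} = \frac{1}{\left(16 + 16\right) - 656} = \frac{1}{32 - 656} = \frac{1}{-624} = - \frac{1}{624}$)
$\frac{X{\left(-65,-464 \right)} - 323160}{E{\left(-655 \right)} + 366453} = \frac{- \frac{1}{624} - 323160}{\left(-655\right)^{2} + 366453} = - \frac{201651841}{624 \left(429025 + 366453\right)} = - \frac{201651841}{624 \cdot 795478} = \left(- \frac{201651841}{624}\right) \frac{1}{795478} = - \frac{201651841}{496378272}$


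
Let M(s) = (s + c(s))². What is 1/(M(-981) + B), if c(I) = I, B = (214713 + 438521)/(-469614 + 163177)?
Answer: 306437/1179611417794 ≈ 2.5978e-7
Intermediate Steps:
B = -653234/306437 (B = 653234/(-306437) = 653234*(-1/306437) = -653234/306437 ≈ -2.1317)
M(s) = 4*s² (M(s) = (s + s)² = (2*s)² = 4*s²)
1/(M(-981) + B) = 1/(4*(-981)² - 653234/306437) = 1/(4*962361 - 653234/306437) = 1/(3849444 - 653234/306437) = 1/(1179611417794/306437) = 306437/1179611417794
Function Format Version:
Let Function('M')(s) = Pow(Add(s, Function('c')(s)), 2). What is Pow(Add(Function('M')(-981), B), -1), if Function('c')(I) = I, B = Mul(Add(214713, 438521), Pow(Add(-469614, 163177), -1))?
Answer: Rational(306437, 1179611417794) ≈ 2.5978e-7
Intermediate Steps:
B = Rational(-653234, 306437) (B = Mul(653234, Pow(-306437, -1)) = Mul(653234, Rational(-1, 306437)) = Rational(-653234, 306437) ≈ -2.1317)
Function('M')(s) = Mul(4, Pow(s, 2)) (Function('M')(s) = Pow(Add(s, s), 2) = Pow(Mul(2, s), 2) = Mul(4, Pow(s, 2)))
Pow(Add(Function('M')(-981), B), -1) = Pow(Add(Mul(4, Pow(-981, 2)), Rational(-653234, 306437)), -1) = Pow(Add(Mul(4, 962361), Rational(-653234, 306437)), -1) = Pow(Add(3849444, Rational(-653234, 306437)), -1) = Pow(Rational(1179611417794, 306437), -1) = Rational(306437, 1179611417794)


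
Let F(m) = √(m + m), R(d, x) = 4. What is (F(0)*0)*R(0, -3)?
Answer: 0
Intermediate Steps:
F(m) = √2*√m (F(m) = √(2*m) = √2*√m)
(F(0)*0)*R(0, -3) = ((√2*√0)*0)*4 = ((√2*0)*0)*4 = (0*0)*4 = 0*4 = 0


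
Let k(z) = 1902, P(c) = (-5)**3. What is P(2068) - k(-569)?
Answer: -2027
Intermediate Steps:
P(c) = -125
P(2068) - k(-569) = -125 - 1*1902 = -125 - 1902 = -2027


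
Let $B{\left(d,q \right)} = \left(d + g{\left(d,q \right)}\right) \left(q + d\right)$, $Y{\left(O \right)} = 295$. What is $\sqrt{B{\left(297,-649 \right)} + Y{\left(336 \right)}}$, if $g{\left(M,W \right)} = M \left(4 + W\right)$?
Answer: $\sqrt{67326631} \approx 8205.3$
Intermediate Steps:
$B{\left(d,q \right)} = \left(d + q\right) \left(d + d \left(4 + q\right)\right)$ ($B{\left(d,q \right)} = \left(d + d \left(4 + q\right)\right) \left(q + d\right) = \left(d + d \left(4 + q\right)\right) \left(d + q\right) = \left(d + q\right) \left(d + d \left(4 + q\right)\right)$)
$\sqrt{B{\left(297,-649 \right)} + Y{\left(336 \right)}} = \sqrt{297 \left(297 - 649 + 297 \left(4 - 649\right) - 649 \left(4 - 649\right)\right) + 295} = \sqrt{297 \left(297 - 649 + 297 \left(-645\right) - -418605\right) + 295} = \sqrt{297 \left(297 - 649 - 191565 + 418605\right) + 295} = \sqrt{297 \cdot 226688 + 295} = \sqrt{67326336 + 295} = \sqrt{67326631}$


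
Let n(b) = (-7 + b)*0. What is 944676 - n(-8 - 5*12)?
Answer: 944676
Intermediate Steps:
n(b) = 0
944676 - n(-8 - 5*12) = 944676 - 1*0 = 944676 + 0 = 944676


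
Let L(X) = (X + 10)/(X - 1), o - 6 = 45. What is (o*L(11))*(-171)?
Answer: -183141/10 ≈ -18314.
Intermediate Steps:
o = 51 (o = 6 + 45 = 51)
L(X) = (10 + X)/(-1 + X)
(o*L(11))*(-171) = (51*((10 + 11)/(-1 + 11)))*(-171) = (51*(21/10))*(-171) = (1071/10)*(-171) = -183141/10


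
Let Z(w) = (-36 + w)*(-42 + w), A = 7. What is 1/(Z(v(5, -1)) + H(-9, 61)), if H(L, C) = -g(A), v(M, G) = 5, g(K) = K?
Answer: 1/1140 ≈ 0.00087719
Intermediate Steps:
H(L, C) = -7 (H(L, C) = -1*7 = -7)
Z(w) = (-42 + w)*(-36 + w)
1/(Z(v(5, -1)) + H(-9, 61)) = 1/((1512 + 5² - 78*5) - 7) = 1/((1512 + 25 - 390) - 7) = 1/(1147 - 7) = 1/1140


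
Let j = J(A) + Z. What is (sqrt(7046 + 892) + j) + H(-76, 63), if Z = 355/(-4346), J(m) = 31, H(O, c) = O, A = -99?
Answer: -195925/4346 + 63*sqrt(2) ≈ 44.014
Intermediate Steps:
Z = -355/4346 (Z = 355*(-1/4346) = -355/4346 ≈ -0.081684)
j = 134371/4346 (j = 31 - 355/4346 = 134371/4346 ≈ 30.918)
(sqrt(7046 + 892) + j) + H(-76, 63) = (sqrt(7046 + 892) + 134371/4346) - 76 = (sqrt(7938) + 134371/4346) - 76 = (63*sqrt(2) + 134371/4346) - 76 = (134371/4346 + 63*sqrt(2)) - 76 = -195925/4346 + 63*sqrt(2)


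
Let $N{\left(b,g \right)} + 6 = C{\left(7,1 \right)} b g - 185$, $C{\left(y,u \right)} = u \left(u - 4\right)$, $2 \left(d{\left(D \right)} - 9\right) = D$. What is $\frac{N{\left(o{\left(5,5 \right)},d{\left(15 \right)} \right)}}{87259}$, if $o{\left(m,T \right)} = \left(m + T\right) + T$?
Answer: $- \frac{1867}{174518} \approx -0.010698$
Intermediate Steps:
$d{\left(D \right)} = 9 + \frac{D}{2}$
$C{\left(y,u \right)} = u \left(-4 + u\right)$
$o{\left(m,T \right)} = m + 2 T$ ($o{\left(m,T \right)} = \left(T + m\right) + T = m + 2 T$)
$N{\left(b,g \right)} = -191 - 3 b g$ ($N{\left(b,g \right)} = -6 + \left(1 \left(-4 + 1\right) b g - 185\right) = -6 + \left(1 \left(-3\right) b g - 185\right) = -6 + \left(- 3 b g - 185\right) = -6 - \left(185 + 3 b g\right) = -191 - 3 b g$)
$\frac{N{\left(o{\left(5,5 \right)},d{\left(15 \right)} \right)}}{87259} = \frac{-191 - 3 \left(5 + 2 \cdot 5\right) \left(9 + \frac{1}{2} \cdot 15\right)}{87259} = \left(-191 - 3 \left(5 + 10\right) \left(9 + \frac{15}{2}\right)\right) \frac{1}{87259} = \left(-191 - 45 \cdot \frac{33}{2}\right) \frac{1}{87259} = \left(-191 - \frac{1485}{2}\right) \frac{1}{87259} = \left(- \frac{1867}{2}\right) \frac{1}{87259} = - \frac{1867}{174518}$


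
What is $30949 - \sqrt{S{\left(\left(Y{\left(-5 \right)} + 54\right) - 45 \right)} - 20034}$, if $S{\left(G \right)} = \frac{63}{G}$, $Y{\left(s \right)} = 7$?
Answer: $30949 - \frac{3 i \sqrt{35609}}{4} \approx 30949.0 - 141.53 i$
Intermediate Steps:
$30949 - \sqrt{S{\left(\left(Y{\left(-5 \right)} + 54\right) - 45 \right)} - 20034} = 30949 - \sqrt{\frac{63}{\left(7 + 54\right) - 45} - 20034} = 30949 - \sqrt{\frac{63}{61 - 45} - 20034} = 30949 - \sqrt{\frac{63}{16} - 20034} = 30949 - \sqrt{- \frac{320481}{16}} = 30949 - \frac{3 i \sqrt{35609}}{4}$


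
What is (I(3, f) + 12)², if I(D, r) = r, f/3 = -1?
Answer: 81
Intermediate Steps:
f = -3 (f = 3*(-1) = -3)
(I(3, f) + 12)² = (-3 + 12)² = 9² = 81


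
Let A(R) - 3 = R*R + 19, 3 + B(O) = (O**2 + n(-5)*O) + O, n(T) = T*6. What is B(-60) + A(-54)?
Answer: 8275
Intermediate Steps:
n(T) = 6*T
B(O) = -3 + O**2 - 29*O (B(O) = -3 + ((O**2 + (6*(-5))*O) + O) = -3 + ((O**2 - 30*O) + O) = -3 + (O**2 - 29*O) = -3 + O**2 - 29*O)
A(R) = 22 + R**2 (A(R) = 3 + (R*R + 19) = 3 + (R**2 + 19) = 3 + (19 + R**2) = 22 + R**2)
B(-60) + A(-54) = (-3 + (-60)**2 - 29*(-60)) + (22 + (-54)**2) = (-3 + 3600 + 1740) + (22 + 2916) = 5337 + 2938 = 8275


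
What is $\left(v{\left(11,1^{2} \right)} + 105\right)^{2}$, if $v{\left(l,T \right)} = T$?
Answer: $11236$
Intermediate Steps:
$\left(v{\left(11,1^{2} \right)} + 105\right)^{2} = \left(1^{2} + 105\right)^{2} = \left(1 + 105\right)^{2} = 106^{2} = 11236$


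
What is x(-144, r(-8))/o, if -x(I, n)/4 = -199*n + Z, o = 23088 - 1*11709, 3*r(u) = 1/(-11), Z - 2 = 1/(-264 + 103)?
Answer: -170528/60456627 ≈ -0.0028207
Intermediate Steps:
Z = 321/161 (Z = 2 + 1/(-264 + 103) = 2 + 1/(-161) = 2 - 1/161 = 321/161 ≈ 1.9938)
r(u) = -1/33 (r(u) = (⅓)/(-11) = (⅓)*(-1/11) = -1/33)
o = 11379 (o = 23088 - 11709 = 11379)
x(I, n) = -1284/161 + 796*n (x(I, n) = -4*(-199*n + 321/161) = -4*(321/161 - 199*n) = -1284/161 + 796*n)
x(-144, r(-8))/o = (-1284/161 + 796*(-1/33))/11379 = (-1284/161 - 796/33)*(1/11379) = -170528/5313*1/11379 = -170528/60456627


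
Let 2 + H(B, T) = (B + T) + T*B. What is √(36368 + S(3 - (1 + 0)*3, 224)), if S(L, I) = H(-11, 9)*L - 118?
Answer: 25*√58 ≈ 190.39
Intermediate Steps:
H(B, T) = -2 + B + T + B*T (H(B, T) = -2 + ((B + T) + T*B) = -2 + ((B + T) + B*T) = -2 + (B + T + B*T) = -2 + B + T + B*T)
S(L, I) = -118 - 103*L (S(L, I) = (-2 - 11 + 9 - 11*9)*L - 118 = (-2 - 11 + 9 - 99)*L - 118 = -103*L - 118 = -118 - 103*L)
√(36368 + S(3 - (1 + 0)*3, 224)) = √(36368 + (-118 - 103*(3 - (1 + 0)*3))) = √(36368 + (-118 - 103*(3 - 3))) = √(36368 + (-118 - 103*0)) = √(36368 + (-118 + 0)) = √(36368 - 118) = √36250 = 25*√58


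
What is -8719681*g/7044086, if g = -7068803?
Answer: 8805386744549/1006298 ≈ 8.7503e+6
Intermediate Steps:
-8719681*g/7044086 = -8719681/(7044086/(-7068803)) = -8719681/(7044086*(-1/7068803)) = -8719681/(-1006298/1009829) = -8719681*(-1009829/1006298) = 8805386744549/1006298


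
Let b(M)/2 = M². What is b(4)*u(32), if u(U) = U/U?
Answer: 32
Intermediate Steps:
b(M) = 2*M²
u(U) = 1
b(4)*u(32) = (2*4²)*1 = (2*16)*1 = 32*1 = 32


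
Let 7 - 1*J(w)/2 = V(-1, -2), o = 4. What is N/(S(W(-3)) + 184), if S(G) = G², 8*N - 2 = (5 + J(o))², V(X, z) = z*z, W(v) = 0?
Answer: 123/1472 ≈ 0.083560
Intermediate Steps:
V(X, z) = z²
J(w) = 6 (J(w) = 14 - 2*(-2)² = 14 - 2*4 = 14 - 8 = 6)
N = 123/8 (N = ¼ + (5 + 6)²/8 = ¼ + (⅛)*11² = ¼ + (⅛)*121 = ¼ + 121/8 = 123/8 ≈ 15.375)
N/(S(W(-3)) + 184) = (123/8)/(0² + 184) = (123/8)/(0 + 184) = (123/8)/184 = (1/184)*(123/8) = 123/1472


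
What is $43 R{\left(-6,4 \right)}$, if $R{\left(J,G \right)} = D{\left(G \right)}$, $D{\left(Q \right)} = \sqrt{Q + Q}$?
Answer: $86 \sqrt{2} \approx 121.62$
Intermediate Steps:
$D{\left(Q \right)} = \sqrt{2} \sqrt{Q}$ ($D{\left(Q \right)} = \sqrt{2 Q} = \sqrt{2} \sqrt{Q}$)
$R{\left(J,G \right)} = \sqrt{2} \sqrt{G}$
$43 R{\left(-6,4 \right)} = 43 \sqrt{2} \sqrt{4} = 43 \sqrt{2} \cdot 2 = 43 \cdot 2 \sqrt{2} = 86 \sqrt{2}$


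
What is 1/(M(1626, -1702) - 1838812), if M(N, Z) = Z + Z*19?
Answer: -1/1872852 ≈ -5.3395e-7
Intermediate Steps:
M(N, Z) = 20*Z (M(N, Z) = Z + 19*Z = 20*Z)
1/(M(1626, -1702) - 1838812) = 1/(20*(-1702) - 1838812) = 1/(-34040 - 1838812) = 1/(-1872852) = -1/1872852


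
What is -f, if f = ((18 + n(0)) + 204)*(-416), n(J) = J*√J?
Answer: 92352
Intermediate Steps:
n(J) = J^(3/2)
f = -92352 (f = ((18 + 0^(3/2)) + 204)*(-416) = ((18 + 0) + 204)*(-416) = (18 + 204)*(-416) = 222*(-416) = -92352)
-f = -1*(-92352) = 92352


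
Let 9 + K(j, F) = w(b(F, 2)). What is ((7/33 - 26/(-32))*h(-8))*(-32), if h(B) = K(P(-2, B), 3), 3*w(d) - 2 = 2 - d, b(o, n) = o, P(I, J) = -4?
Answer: 28132/99 ≈ 284.16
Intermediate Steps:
w(d) = 4/3 - d/3 (w(d) = ⅔ + (2 - d)/3 = ⅔ + (⅔ - d/3) = 4/3 - d/3)
K(j, F) = -23/3 - F/3 (K(j, F) = -9 + (4/3 - F/3) = -23/3 - F/3)
h(B) = -26/3 (h(B) = -23/3 - ⅓*3 = -23/3 - 1 = -26/3)
((7/33 - 26/(-32))*h(-8))*(-32) = ((7/33 - 26/(-32))*(-26/3))*(-32) = ((7*(1/33) - 26*(-1/32))*(-26/3))*(-32) = ((7/33 + 13/16)*(-26/3))*(-32) = ((541/528)*(-26/3))*(-32) = -7033/792*(-32) = 28132/99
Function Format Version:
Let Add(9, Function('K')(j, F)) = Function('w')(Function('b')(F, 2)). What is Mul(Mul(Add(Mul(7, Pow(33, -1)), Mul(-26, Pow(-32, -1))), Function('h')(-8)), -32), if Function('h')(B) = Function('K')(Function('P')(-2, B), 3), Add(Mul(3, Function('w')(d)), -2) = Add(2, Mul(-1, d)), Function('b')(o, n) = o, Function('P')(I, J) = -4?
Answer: Rational(28132, 99) ≈ 284.16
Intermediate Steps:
Function('w')(d) = Add(Rational(4, 3), Mul(Rational(-1, 3), d)) (Function('w')(d) = Add(Rational(2, 3), Mul(Rational(1, 3), Add(2, Mul(-1, d)))) = Add(Rational(2, 3), Add(Rational(2, 3), Mul(Rational(-1, 3), d))) = Add(Rational(4, 3), Mul(Rational(-1, 3), d)))
Function('K')(j, F) = Add(Rational(-23, 3), Mul(Rational(-1, 3), F)) (Function('K')(j, F) = Add(-9, Add(Rational(4, 3), Mul(Rational(-1, 3), F))) = Add(Rational(-23, 3), Mul(Rational(-1, 3), F)))
Function('h')(B) = Rational(-26, 3) (Function('h')(B) = Add(Rational(-23, 3), Mul(Rational(-1, 3), 3)) = Add(Rational(-23, 3), -1) = Rational(-26, 3))
Mul(Mul(Add(Mul(7, Pow(33, -1)), Mul(-26, Pow(-32, -1))), Function('h')(-8)), -32) = Mul(Mul(Add(Mul(7, Pow(33, -1)), Mul(-26, Pow(-32, -1))), Rational(-26, 3)), -32) = Mul(Mul(Add(Mul(7, Rational(1, 33)), Mul(-26, Rational(-1, 32))), Rational(-26, 3)), -32) = Mul(Mul(Add(Rational(7, 33), Rational(13, 16)), Rational(-26, 3)), -32) = Mul(Mul(Rational(541, 528), Rational(-26, 3)), -32) = Mul(Rational(-7033, 792), -32) = Rational(28132, 99)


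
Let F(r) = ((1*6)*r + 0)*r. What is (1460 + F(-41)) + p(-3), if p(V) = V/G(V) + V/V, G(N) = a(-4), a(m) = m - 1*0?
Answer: 46191/4 ≈ 11548.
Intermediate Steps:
a(m) = m (a(m) = m + 0 = m)
G(N) = -4
F(r) = 6*r² (F(r) = (6*r + 0)*r = (6*r)*r = 6*r²)
p(V) = 1 - V/4 (p(V) = V/(-4) + V/V = V*(-¼) + 1 = -V/4 + 1 = 1 - V/4)
(1460 + F(-41)) + p(-3) = (1460 + 6*(-41)²) + (1 - ¼*(-3)) = (1460 + 6*1681) + (1 + ¾) = (1460 + 10086) + 7/4 = 11546 + 7/4 = 46191/4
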